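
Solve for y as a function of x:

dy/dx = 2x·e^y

Separating variables and integrating:
-e^(-y) = x² + C

General solution: y = -ln(C - x²)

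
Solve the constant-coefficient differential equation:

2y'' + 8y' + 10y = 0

Characteristic equation: 2r² + 8r + 10 = 0
Divide by 2: r² + 4r + 5 = 0
Roots: r = -2 ± i (complex conjugates)
General solution: y = e^(-2x)(C₁cos(x) + C₂sin(x))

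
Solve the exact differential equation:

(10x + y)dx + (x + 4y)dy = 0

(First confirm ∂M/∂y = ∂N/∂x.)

Verify exactness: ∂M/∂y = ∂N/∂x ✓
Find F(x,y) such that ∂F/∂x = M, ∂F/∂y = N
Solution: 5x² + xy + 2y² = C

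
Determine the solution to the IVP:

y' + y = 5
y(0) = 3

General solution: y = 5 + Ce^(-x)
Applying y(0) = 3: C = 3 - 5 = -2
Particular solution: y = 5 - 2e^(-x)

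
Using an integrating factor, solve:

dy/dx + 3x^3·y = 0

Using integrating factor method:

General solution: y = Ce^(-3x^4/4)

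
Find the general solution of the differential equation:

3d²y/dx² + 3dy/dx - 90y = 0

Characteristic equation: 3r² + 3r - 90 = 0
Divide by 3: r² + r - 30 = 0
Roots: r = 5, -6 (distinct real)
General solution: y = C₁e^(5x) + C₂e^(-6x)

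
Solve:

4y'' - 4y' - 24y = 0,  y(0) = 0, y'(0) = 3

General solution: y = C₁e^(3x) + C₂e^(-2x)
Applying ICs: C₁ = 3/5, C₂ = -3/5
Particular solution: y = (3/5)e^(3x) - (3/5)e^(-2x)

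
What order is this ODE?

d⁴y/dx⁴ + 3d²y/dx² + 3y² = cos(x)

The order is 4 (highest derivative is of order 4).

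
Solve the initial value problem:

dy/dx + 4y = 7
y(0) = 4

General solution: y = 7/4 + Ce^(-4x)
Applying y(0) = 4: C = 4 - 7/4 = 9/4
Particular solution: y = 7/4 + (9/4)e^(-4x)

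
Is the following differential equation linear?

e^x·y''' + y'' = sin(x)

Yes. Linear (y and its derivatives appear to the first power only, no products of y terms)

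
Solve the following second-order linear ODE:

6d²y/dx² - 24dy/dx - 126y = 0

Characteristic equation: 6r² - 24r - 126 = 0
Divide by 6: r² - 4r - 21 = 0
Roots: r = 7, -3 (distinct real)
General solution: y = C₁e^(7x) + C₂e^(-3x)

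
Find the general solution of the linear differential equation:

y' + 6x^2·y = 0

Using integrating factor method:

General solution: y = Ce^(-2x^3)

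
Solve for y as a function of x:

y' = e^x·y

Separating variables and integrating:
ln|y| = e^x + C

General solution: y = Ce^(e^x)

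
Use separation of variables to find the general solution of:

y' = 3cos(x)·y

Separating variables and integrating:
ln|y| = 3sin(x) + C

General solution: y = Ce^(3sin(x))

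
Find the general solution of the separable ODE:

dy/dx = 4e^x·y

Separating variables and integrating:
ln|y| = 4e^x + C

General solution: y = Ce^(4e^x)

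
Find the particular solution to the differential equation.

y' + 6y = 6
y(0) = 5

General solution: y = 1 + Ce^(-6x)
Applying y(0) = 5: C = 5 - 1 = 4
Particular solution: y = 1 + 4e^(-6x)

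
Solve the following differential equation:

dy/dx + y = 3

Using integrating factor method:

General solution: y = 3 + Ce^(-x)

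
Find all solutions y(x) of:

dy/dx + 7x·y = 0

Using integrating factor method:

General solution: y = Ce^(-7x^2/2)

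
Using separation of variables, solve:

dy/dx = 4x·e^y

Separating variables and integrating:
-e^(-y) = 2x² + C

General solution: y = -ln(C - 2x²)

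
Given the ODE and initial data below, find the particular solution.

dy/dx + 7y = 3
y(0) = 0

General solution: y = 3/7 + Ce^(-7x)
Applying y(0) = 0: C = 0 - 3/7 = -3/7
Particular solution: y = 3/7 - (3/7)e^(-7x)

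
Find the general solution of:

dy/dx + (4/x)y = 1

Using integrating factor method:

General solution: y = (1/5)x + Cx^(-4)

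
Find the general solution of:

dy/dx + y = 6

Using integrating factor method:

General solution: y = 6 + Ce^(-x)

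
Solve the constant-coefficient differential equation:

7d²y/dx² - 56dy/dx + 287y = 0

Characteristic equation: 7r² - 56r + 287 = 0
Divide by 7: r² - 8r + 41 = 0
Roots: r = 4 ± 5i (complex conjugates)
General solution: y = e^(4x)(C₁cos(5x) + C₂sin(5x))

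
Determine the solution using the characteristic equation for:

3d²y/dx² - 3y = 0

Characteristic equation: 3r² - 3 = 0
Divide by 3: r² - 1 = 0
Roots: r = 1, -1 (distinct real)
General solution: y = C₁e^x + C₂e^(-x)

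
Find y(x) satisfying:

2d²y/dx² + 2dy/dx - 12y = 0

Characteristic equation: 2r² + 2r - 12 = 0
Divide by 2: r² + r - 6 = 0
Roots: r = 2, -3 (distinct real)
General solution: y = C₁e^(2x) + C₂e^(-3x)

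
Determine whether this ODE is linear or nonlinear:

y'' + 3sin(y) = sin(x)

Nonlinear (sin(y) is nonlinear in y)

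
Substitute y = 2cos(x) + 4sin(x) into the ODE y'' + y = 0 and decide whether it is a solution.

Verification:
y'' = -2cos(x) - 4sin(x)
y'' + y = 0 ✓

Yes, it is a solution.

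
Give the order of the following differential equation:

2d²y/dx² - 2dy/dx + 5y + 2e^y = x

The order is 2 (highest derivative is of order 2).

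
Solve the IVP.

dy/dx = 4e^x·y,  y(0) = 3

General solution: y = Ce^(4e^x)
Applying IC y(0) = 3:
Particular solution: y = 3e^(4(e^x - 1))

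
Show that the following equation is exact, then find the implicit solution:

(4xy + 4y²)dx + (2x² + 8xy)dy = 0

Verify exactness: ∂M/∂y = ∂N/∂x ✓
Find F(x,y) such that ∂F/∂x = M, ∂F/∂y = N
Solution: 2x²y + 4xy² = C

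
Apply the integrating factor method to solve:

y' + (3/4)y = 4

Using integrating factor method:

General solution: y = 16/3 + Ce^(-3x/4)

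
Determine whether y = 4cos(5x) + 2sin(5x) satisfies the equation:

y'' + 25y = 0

Verification:
y'' = -100cos(5x) - 50sin(5x)
y'' + 25y = 0 ✓

Yes, it is a solution.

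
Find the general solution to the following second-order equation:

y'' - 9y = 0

Characteristic equation: r² - 9 = 0
Roots: r = 3, -3 (distinct real)
General solution: y = C₁e^(3x) + C₂e^(-3x)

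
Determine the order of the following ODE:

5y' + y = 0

The order is 1 (highest derivative is of order 1).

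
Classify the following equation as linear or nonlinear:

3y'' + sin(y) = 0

Nonlinear (sin(y) is nonlinear in y)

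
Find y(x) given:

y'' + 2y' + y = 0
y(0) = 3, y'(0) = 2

General solution: y = (C₁ + C₂x)e^(-x)
Repeated root r = -1
Applying ICs: C₁ = 3, C₂ = 5
Particular solution: y = (3 + 5x)e^(-x)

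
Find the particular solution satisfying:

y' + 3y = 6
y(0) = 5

General solution: y = 2 + Ce^(-3x)
Applying y(0) = 5: C = 5 - 2 = 3
Particular solution: y = 2 + 3e^(-3x)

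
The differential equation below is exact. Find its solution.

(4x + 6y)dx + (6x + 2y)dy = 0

Verify exactness: ∂M/∂y = ∂N/∂x ✓
Find F(x,y) such that ∂F/∂x = M, ∂F/∂y = N
Solution: 2x² + 6xy + y² = C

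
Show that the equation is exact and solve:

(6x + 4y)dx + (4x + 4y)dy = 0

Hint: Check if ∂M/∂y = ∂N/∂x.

Verify exactness: ∂M/∂y = ∂N/∂x ✓
Find F(x,y) such that ∂F/∂x = M, ∂F/∂y = N
Solution: 3x² + 4xy + 2y² = C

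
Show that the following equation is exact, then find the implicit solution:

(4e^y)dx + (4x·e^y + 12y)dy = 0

Verify exactness: ∂M/∂y = ∂N/∂x ✓
Find F(x,y) such that ∂F/∂x = M, ∂F/∂y = N
Solution: 4x·e^y + 6y² = C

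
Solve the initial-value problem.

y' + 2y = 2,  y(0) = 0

General solution: y = 1 + Ce^(-2x)
Applying y(0) = 0: C = 0 - 1 = -1
Particular solution: y = 1 - e^(-2x)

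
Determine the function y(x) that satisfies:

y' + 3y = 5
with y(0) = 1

General solution: y = 5/3 + Ce^(-3x)
Applying y(0) = 1: C = 1 - 5/3 = -2/3
Particular solution: y = 5/3 - (2/3)e^(-3x)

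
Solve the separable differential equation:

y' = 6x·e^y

Separating variables and integrating:
-e^(-y) = 3x² + C

General solution: y = -ln(C - 3x²)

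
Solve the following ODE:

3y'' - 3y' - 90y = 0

Characteristic equation: 3r² - 3r - 90 = 0
Divide by 3: r² - r - 30 = 0
Roots: r = 6, -5 (distinct real)
General solution: y = C₁e^(6x) + C₂e^(-5x)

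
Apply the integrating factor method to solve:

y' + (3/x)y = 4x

Using integrating factor method:

General solution: y = (4/5)x^2 + Cx^(-3)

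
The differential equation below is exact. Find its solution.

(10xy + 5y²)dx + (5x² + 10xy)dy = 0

Verify exactness: ∂M/∂y = ∂N/∂x ✓
Find F(x,y) such that ∂F/∂x = M, ∂F/∂y = N
Solution: 5x²y + 5xy² = C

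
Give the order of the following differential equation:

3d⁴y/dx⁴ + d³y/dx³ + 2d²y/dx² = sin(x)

The order is 4 (highest derivative is of order 4).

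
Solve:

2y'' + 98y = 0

Characteristic equation: 2r² + 98 = 0
Divide by 2: r² + 49 = 0
Roots: r = ±7i (complex conjugates)
General solution: y = C₁cos(7x) + C₂sin(7x)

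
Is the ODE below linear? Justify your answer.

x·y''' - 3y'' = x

Yes. Linear (y and its derivatives appear to the first power only, no products of y terms)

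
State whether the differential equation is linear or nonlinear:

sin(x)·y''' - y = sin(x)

Linear (y and its derivatives appear to the first power only, no products of y terms)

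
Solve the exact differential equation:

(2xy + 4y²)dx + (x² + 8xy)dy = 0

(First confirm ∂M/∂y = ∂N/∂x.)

Verify exactness: ∂M/∂y = ∂N/∂x ✓
Find F(x,y) such that ∂F/∂x = M, ∂F/∂y = N
Solution: x²y + 4xy² = C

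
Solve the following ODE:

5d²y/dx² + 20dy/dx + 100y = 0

Characteristic equation: 5r² + 20r + 100 = 0
Divide by 5: r² + 4r + 20 = 0
Roots: r = -2 ± 4i (complex conjugates)
General solution: y = e^(-2x)(C₁cos(4x) + C₂sin(4x))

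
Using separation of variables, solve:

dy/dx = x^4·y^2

Separating variables and integrating:
-1/y = x^5/5 + C

General solution: y^-1 = (-1/5)x^5 + C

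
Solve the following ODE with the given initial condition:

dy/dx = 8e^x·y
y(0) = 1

General solution: y = Ce^(8e^x)
Applying IC y(0) = 1:
Particular solution: y = e^(8(e^x - 1))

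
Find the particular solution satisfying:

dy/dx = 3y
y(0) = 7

General solution: y = Ce^(3x)
Applying IC y(0) = 7:
Particular solution: y = 7e^(3x)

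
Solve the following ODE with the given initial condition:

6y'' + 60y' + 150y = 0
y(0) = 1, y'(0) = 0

General solution: y = (C₁ + C₂x)e^(-5x)
Repeated root r = -5
Applying ICs: C₁ = 1, C₂ = 5
Particular solution: y = (1 + 5x)e^(-5x)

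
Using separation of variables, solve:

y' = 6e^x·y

Separating variables and integrating:
ln|y| = 6e^x + C

General solution: y = Ce^(6e^x)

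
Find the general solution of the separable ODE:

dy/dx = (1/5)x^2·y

Separating variables and integrating:
ln|y| = x^3/15 + C

General solution: y = Ce^(x^3/15)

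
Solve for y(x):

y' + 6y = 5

Using integrating factor method:

General solution: y = 5/6 + Ce^(-6x)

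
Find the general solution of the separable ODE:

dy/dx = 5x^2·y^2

Separating variables and integrating:
-1/y = 5x^3/3 + C

General solution: y^-1 = (-5/3)x^3 + C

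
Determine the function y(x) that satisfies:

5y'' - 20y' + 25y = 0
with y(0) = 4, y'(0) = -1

General solution: y = e^(2x)(C₁cos(x) + C₂sin(x))
Complex roots r = 2 ± i
Applying ICs: C₁ = 4, C₂ = -9
Particular solution: y = e^(2x)(4cos(x) - 9sin(x))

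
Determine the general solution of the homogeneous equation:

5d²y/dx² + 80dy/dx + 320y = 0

Characteristic equation: 5r² + 80r + 320 = 0
Divide by 5: r² + 16r + 64 = 0
Factored: (r + 8)² = 0
Repeated root: r = -8
General solution: y = (C₁ + C₂x)e^(-8x)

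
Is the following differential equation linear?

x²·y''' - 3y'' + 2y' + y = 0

Yes. Linear (y and its derivatives appear to the first power only, no products of y terms)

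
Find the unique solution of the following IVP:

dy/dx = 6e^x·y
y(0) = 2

General solution: y = Ce^(6e^x)
Applying IC y(0) = 2:
Particular solution: y = 2e^(6(e^x - 1))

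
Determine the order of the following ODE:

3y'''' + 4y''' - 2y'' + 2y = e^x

The order is 4 (highest derivative is of order 4).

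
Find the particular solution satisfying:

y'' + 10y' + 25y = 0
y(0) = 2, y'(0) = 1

General solution: y = (C₁ + C₂x)e^(-5x)
Repeated root r = -5
Applying ICs: C₁ = 2, C₂ = 11
Particular solution: y = (2 + 11x)e^(-5x)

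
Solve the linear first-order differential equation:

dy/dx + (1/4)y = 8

Using integrating factor method:

General solution: y = 32 + Ce^(-x/4)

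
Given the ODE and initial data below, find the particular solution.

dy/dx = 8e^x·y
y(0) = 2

General solution: y = Ce^(8e^x)
Applying IC y(0) = 2:
Particular solution: y = 2e^(8(e^x - 1))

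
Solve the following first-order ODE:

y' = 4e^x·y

Separating variables and integrating:
ln|y| = 4e^x + C

General solution: y = Ce^(4e^x)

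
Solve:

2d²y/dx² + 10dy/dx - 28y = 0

Characteristic equation: 2r² + 10r - 28 = 0
Divide by 2: r² + 5r - 14 = 0
Roots: r = 2, -7 (distinct real)
General solution: y = C₁e^(2x) + C₂e^(-7x)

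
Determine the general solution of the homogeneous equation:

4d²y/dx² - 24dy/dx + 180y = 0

Characteristic equation: 4r² - 24r + 180 = 0
Divide by 4: r² - 6r + 45 = 0
Roots: r = 3 ± 6i (complex conjugates)
General solution: y = e^(3x)(C₁cos(6x) + C₂sin(6x))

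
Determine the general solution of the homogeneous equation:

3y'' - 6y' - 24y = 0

Characteristic equation: 3r² - 6r - 24 = 0
Divide by 3: r² - 2r - 8 = 0
Roots: r = 4, -2 (distinct real)
General solution: y = C₁e^(4x) + C₂e^(-2x)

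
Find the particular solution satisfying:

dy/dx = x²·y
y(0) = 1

General solution: y = Ce^(x³/3)
Applying IC y(0) = 1:
Particular solution: y = e^(x³/3)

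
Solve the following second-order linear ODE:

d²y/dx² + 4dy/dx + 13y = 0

Characteristic equation: r² + 4r + 13 = 0
Roots: r = -2 ± 3i (complex conjugates)
General solution: y = e^(-2x)(C₁cos(3x) + C₂sin(3x))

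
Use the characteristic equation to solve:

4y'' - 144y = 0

Characteristic equation: 4r² - 144 = 0
Divide by 4: r² - 36 = 0
Roots: r = 6, -6 (distinct real)
General solution: y = C₁e^(6x) + C₂e^(-6x)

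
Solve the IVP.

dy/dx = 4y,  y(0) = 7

General solution: y = Ce^(4x)
Applying IC y(0) = 7:
Particular solution: y = 7e^(4x)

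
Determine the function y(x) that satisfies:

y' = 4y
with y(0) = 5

General solution: y = Ce^(4x)
Applying IC y(0) = 5:
Particular solution: y = 5e^(4x)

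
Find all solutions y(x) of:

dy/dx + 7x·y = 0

Using integrating factor method:

General solution: y = Ce^(-7x^2/2)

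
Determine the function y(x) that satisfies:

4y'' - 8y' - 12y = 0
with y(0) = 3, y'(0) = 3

General solution: y = C₁e^(3x) + C₂e^(-x)
Applying ICs: C₁ = 3/2, C₂ = 3/2
Particular solution: y = (3/2)e^(3x) + (3/2)e^(-x)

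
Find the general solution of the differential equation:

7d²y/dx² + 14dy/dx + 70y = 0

Characteristic equation: 7r² + 14r + 70 = 0
Divide by 7: r² + 2r + 10 = 0
Roots: r = -1 ± 3i (complex conjugates)
General solution: y = e^(-x)(C₁cos(3x) + C₂sin(3x))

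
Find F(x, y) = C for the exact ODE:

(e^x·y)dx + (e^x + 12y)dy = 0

Verify exactness: ∂M/∂y = ∂N/∂x ✓
Find F(x,y) such that ∂F/∂x = M, ∂F/∂y = N
Solution: e^x·y + 6y² = C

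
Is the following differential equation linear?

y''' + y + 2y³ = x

No. Nonlinear (y³ term)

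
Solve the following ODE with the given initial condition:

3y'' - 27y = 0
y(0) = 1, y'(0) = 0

General solution: y = C₁e^(3x) + C₂e^(-3x)
Applying ICs: C₁ = 1/2, C₂ = 1/2
Particular solution: y = (1/2)e^(3x) + (1/2)e^(-3x)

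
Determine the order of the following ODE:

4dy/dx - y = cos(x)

The order is 1 (highest derivative is of order 1).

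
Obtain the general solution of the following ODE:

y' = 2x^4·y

Separating variables and integrating:
ln|y| = 2x^5/5 + C

General solution: y = Ce^(2x^5/5)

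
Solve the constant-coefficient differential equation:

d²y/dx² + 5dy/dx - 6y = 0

Characteristic equation: r² + 5r - 6 = 0
Roots: r = 1, -6 (distinct real)
General solution: y = C₁e^x + C₂e^(-6x)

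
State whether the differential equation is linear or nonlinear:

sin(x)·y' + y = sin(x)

Linear (y and its derivatives appear to the first power only, no products of y terms)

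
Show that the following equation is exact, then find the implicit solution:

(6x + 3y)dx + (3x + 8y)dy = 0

Verify exactness: ∂M/∂y = ∂N/∂x ✓
Find F(x,y) such that ∂F/∂x = M, ∂F/∂y = N
Solution: 3x² + 3xy + 4y² = C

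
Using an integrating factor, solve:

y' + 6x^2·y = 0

Using integrating factor method:

General solution: y = Ce^(-2x^3)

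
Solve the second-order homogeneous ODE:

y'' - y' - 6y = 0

Characteristic equation: r² - r - 6 = 0
Roots: r = 3, -2 (distinct real)
General solution: y = C₁e^(3x) + C₂e^(-2x)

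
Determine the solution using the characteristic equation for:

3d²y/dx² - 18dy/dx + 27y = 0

Characteristic equation: 3r² - 18r + 27 = 0
Divide by 3: r² - 6r + 9 = 0
Factored: (r - 3)² = 0
Repeated root: r = 3
General solution: y = (C₁ + C₂x)e^(3x)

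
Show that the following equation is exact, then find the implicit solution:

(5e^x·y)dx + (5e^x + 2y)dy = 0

Verify exactness: ∂M/∂y = ∂N/∂x ✓
Find F(x,y) such that ∂F/∂x = M, ∂F/∂y = N
Solution: 5e^x·y + y² = C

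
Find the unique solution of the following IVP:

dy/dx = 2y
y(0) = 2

General solution: y = Ce^(2x)
Applying IC y(0) = 2:
Particular solution: y = 2e^(2x)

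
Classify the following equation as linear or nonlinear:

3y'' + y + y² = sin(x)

Nonlinear (y² term)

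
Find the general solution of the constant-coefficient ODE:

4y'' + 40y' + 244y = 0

Characteristic equation: 4r² + 40r + 244 = 0
Divide by 4: r² + 10r + 61 = 0
Roots: r = -5 ± 6i (complex conjugates)
General solution: y = e^(-5x)(C₁cos(6x) + C₂sin(6x))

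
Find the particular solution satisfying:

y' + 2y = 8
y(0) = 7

General solution: y = 4 + Ce^(-2x)
Applying y(0) = 7: C = 7 - 4 = 3
Particular solution: y = 4 + 3e^(-2x)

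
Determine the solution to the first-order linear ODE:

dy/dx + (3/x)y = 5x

Using integrating factor method:

General solution: y = x^2 + Cx^(-3)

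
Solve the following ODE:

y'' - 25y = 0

Characteristic equation: r² - 25 = 0
Roots: r = 5, -5 (distinct real)
General solution: y = C₁e^(5x) + C₂e^(-5x)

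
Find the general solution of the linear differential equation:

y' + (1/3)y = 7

Using integrating factor method:

General solution: y = 21 + Ce^(-x/3)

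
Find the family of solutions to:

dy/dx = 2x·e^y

Separating variables and integrating:
-e^(-y) = x² + C

General solution: y = -ln(C - x²)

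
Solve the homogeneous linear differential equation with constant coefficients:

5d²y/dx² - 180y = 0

Characteristic equation: 5r² - 180 = 0
Divide by 5: r² - 36 = 0
Roots: r = 6, -6 (distinct real)
General solution: y = C₁e^(6x) + C₂e^(-6x)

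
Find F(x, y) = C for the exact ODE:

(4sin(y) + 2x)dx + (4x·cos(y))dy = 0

Verify exactness: ∂M/∂y = ∂N/∂x ✓
Find F(x,y) such that ∂F/∂x = M, ∂F/∂y = N
Solution: 4x·sin(y) + x² = C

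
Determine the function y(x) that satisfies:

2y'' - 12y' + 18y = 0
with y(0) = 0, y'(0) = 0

General solution: y = (C₁ + C₂x)e^(3x)
Repeated root r = 3
Applying ICs: C₁ = 0, C₂ = 0
Particular solution: y = 0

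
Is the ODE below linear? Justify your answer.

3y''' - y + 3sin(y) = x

No. Nonlinear (sin(y) is nonlinear in y)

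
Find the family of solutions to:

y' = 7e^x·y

Separating variables and integrating:
ln|y| = 7e^x + C

General solution: y = Ce^(7e^x)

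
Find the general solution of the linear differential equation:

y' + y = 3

Using integrating factor method:

General solution: y = 3 + Ce^(-x)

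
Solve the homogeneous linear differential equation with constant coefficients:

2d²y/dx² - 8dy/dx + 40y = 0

Characteristic equation: 2r² - 8r + 40 = 0
Divide by 2: r² - 4r + 20 = 0
Roots: r = 2 ± 4i (complex conjugates)
General solution: y = e^(2x)(C₁cos(4x) + C₂sin(4x))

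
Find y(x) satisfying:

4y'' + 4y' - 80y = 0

Characteristic equation: 4r² + 4r - 80 = 0
Divide by 4: r² + r - 20 = 0
Roots: r = 4, -5 (distinct real)
General solution: y = C₁e^(4x) + C₂e^(-5x)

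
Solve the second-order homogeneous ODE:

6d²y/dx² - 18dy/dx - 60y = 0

Characteristic equation: 6r² - 18r - 60 = 0
Divide by 6: r² - 3r - 10 = 0
Roots: r = 5, -2 (distinct real)
General solution: y = C₁e^(5x) + C₂e^(-2x)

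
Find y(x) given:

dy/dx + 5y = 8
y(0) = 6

General solution: y = 8/5 + Ce^(-5x)
Applying y(0) = 6: C = 6 - 8/5 = 22/5
Particular solution: y = 8/5 + (22/5)e^(-5x)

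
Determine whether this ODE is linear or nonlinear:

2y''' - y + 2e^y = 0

Nonlinear (e^y is nonlinear in y)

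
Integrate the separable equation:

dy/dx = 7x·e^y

Separating variables and integrating:
-e^(-y) = 7x²/2 + C

General solution: y = -ln(C - 7x²/2)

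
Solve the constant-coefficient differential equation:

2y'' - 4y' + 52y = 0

Characteristic equation: 2r² - 4r + 52 = 0
Divide by 2: r² - 2r + 26 = 0
Roots: r = 1 ± 5i (complex conjugates)
General solution: y = e^x(C₁cos(5x) + C₂sin(5x))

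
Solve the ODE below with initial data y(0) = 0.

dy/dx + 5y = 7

General solution: y = 7/5 + Ce^(-5x)
Applying y(0) = 0: C = 0 - 7/5 = -7/5
Particular solution: y = 7/5 - (7/5)e^(-5x)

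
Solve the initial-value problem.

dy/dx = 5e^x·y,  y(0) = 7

General solution: y = Ce^(5e^x)
Applying IC y(0) = 7:
Particular solution: y = 7e^(5(e^x - 1))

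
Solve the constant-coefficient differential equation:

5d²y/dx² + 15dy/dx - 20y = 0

Characteristic equation: 5r² + 15r - 20 = 0
Divide by 5: r² + 3r - 4 = 0
Roots: r = 1, -4 (distinct real)
General solution: y = C₁e^x + C₂e^(-4x)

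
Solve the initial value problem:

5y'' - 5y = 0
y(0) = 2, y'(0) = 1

General solution: y = C₁e^x + C₂e^(-x)
Applying ICs: C₁ = 3/2, C₂ = 1/2
Particular solution: y = (3/2)e^x + (1/2)e^(-x)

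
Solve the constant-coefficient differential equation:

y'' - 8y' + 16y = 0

Characteristic equation: r² - 8r + 16 = 0
Factored: (r - 4)² = 0
Repeated root: r = 4
General solution: y = (C₁ + C₂x)e^(4x)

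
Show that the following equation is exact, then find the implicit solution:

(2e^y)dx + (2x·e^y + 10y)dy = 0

Verify exactness: ∂M/∂y = ∂N/∂x ✓
Find F(x,y) such that ∂F/∂x = M, ∂F/∂y = N
Solution: 2x·e^y + 5y² = C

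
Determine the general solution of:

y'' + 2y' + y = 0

Characteristic equation: r² + 2r + 1 = 0
Factored: (r + 1)² = 0
Repeated root: r = -1
General solution: y = (C₁ + C₂x)e^(-x)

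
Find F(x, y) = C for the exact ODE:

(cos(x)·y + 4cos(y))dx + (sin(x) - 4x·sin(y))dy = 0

Verify exactness: ∂M/∂y = ∂N/∂x ✓
Find F(x,y) such that ∂F/∂x = M, ∂F/∂y = N
Solution: sin(x)·y + 4x·cos(y) = C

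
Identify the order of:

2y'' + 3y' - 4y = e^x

The order is 2 (highest derivative is of order 2).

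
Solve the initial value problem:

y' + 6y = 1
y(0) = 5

General solution: y = 1/6 + Ce^(-6x)
Applying y(0) = 5: C = 5 - 1/6 = 29/6
Particular solution: y = 1/6 + (29/6)e^(-6x)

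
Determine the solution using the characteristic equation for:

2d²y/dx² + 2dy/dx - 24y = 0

Characteristic equation: 2r² + 2r - 24 = 0
Divide by 2: r² + r - 12 = 0
Roots: r = 3, -4 (distinct real)
General solution: y = C₁e^(3x) + C₂e^(-4x)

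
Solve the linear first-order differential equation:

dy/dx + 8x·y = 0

Using integrating factor method:

General solution: y = Ce^(-4x^2)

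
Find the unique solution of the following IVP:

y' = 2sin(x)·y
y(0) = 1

General solution: y = Ce^(-2cos(x))
Applying IC y(0) = 1:
Particular solution: y = e^(2(1-cos(x)))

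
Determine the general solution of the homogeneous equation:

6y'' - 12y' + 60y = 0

Characteristic equation: 6r² - 12r + 60 = 0
Divide by 6: r² - 2r + 10 = 0
Roots: r = 1 ± 3i (complex conjugates)
General solution: y = e^x(C₁cos(3x) + C₂sin(3x))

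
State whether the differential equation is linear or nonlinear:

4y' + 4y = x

Linear (y and its derivatives appear to the first power only, no products of y terms)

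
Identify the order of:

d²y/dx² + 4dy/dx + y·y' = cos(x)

The order is 2 (highest derivative is of order 2).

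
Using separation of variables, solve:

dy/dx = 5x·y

Separating variables and integrating:
ln|y| = 5x^2/2 + C

General solution: y = Ce^(5x^2/2)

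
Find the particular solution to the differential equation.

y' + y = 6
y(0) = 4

General solution: y = 6 + Ce^(-x)
Applying y(0) = 4: C = 4 - 6 = -2
Particular solution: y = 6 - 2e^(-x)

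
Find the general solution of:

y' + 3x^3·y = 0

Using integrating factor method:

General solution: y = Ce^(-3x^4/4)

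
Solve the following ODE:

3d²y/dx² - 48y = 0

Characteristic equation: 3r² - 48 = 0
Divide by 3: r² - 16 = 0
Roots: r = 4, -4 (distinct real)
General solution: y = C₁e^(4x) + C₂e^(-4x)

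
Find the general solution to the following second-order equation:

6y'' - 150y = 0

Characteristic equation: 6r² - 150 = 0
Divide by 6: r² - 25 = 0
Roots: r = 5, -5 (distinct real)
General solution: y = C₁e^(5x) + C₂e^(-5x)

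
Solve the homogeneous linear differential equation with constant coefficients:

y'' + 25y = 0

Characteristic equation: r² + 25 = 0
Roots: r = ±5i (complex conjugates)
General solution: y = C₁cos(5x) + C₂sin(5x)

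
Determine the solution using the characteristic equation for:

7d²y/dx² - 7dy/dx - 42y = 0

Characteristic equation: 7r² - 7r - 42 = 0
Divide by 7: r² - r - 6 = 0
Roots: r = 3, -2 (distinct real)
General solution: y = C₁e^(3x) + C₂e^(-2x)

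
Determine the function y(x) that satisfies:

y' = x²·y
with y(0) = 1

General solution: y = Ce^(x³/3)
Applying IC y(0) = 1:
Particular solution: y = e^(x³/3)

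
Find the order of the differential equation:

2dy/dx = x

The order is 1 (highest derivative is of order 1).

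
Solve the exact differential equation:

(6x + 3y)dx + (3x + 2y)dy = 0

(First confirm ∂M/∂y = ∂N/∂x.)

Verify exactness: ∂M/∂y = ∂N/∂x ✓
Find F(x,y) such that ∂F/∂x = M, ∂F/∂y = N
Solution: 3x² + 3xy + y² = C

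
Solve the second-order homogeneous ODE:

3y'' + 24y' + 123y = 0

Characteristic equation: 3r² + 24r + 123 = 0
Divide by 3: r² + 8r + 41 = 0
Roots: r = -4 ± 5i (complex conjugates)
General solution: y = e^(-4x)(C₁cos(5x) + C₂sin(5x))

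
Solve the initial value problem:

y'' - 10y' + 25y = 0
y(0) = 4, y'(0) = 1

General solution: y = (C₁ + C₂x)e^(5x)
Repeated root r = 5
Applying ICs: C₁ = 4, C₂ = -19
Particular solution: y = (4 - 19x)e^(5x)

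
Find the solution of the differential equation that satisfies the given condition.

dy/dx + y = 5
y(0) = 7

General solution: y = 5 + Ce^(-x)
Applying y(0) = 7: C = 7 - 5 = 2
Particular solution: y = 5 + 2e^(-x)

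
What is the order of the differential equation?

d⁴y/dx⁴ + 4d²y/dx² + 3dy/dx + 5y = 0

The order is 4 (highest derivative is of order 4).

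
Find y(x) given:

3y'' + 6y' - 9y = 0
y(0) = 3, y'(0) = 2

General solution: y = C₁e^x + C₂e^(-3x)
Applying ICs: C₁ = 11/4, C₂ = 1/4
Particular solution: y = (11/4)e^x + (1/4)e^(-3x)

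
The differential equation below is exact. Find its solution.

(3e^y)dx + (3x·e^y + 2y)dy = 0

Verify exactness: ∂M/∂y = ∂N/∂x ✓
Find F(x,y) such that ∂F/∂x = M, ∂F/∂y = N
Solution: 3x·e^y + y² = C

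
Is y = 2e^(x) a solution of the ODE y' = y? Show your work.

Verification:
y = 2e^(x)
y' = 2e^(x)
y = 2e^(x)
y' = y ✓

Yes, it is a solution.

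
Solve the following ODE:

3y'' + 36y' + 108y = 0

Characteristic equation: 3r² + 36r + 108 = 0
Divide by 3: r² + 12r + 36 = 0
Factored: (r + 6)² = 0
Repeated root: r = -6
General solution: y = (C₁ + C₂x)e^(-6x)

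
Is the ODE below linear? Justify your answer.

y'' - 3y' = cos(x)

Yes. Linear (y and its derivatives appear to the first power only, no products of y terms)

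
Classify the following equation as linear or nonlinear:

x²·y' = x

Linear (y and its derivatives appear to the first power only, no products of y terms)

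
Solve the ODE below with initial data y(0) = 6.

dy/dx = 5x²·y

General solution: y = Ce^(5x³/3)
Applying IC y(0) = 6:
Particular solution: y = 6e^(5x³/3)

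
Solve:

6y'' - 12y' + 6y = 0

Characteristic equation: 6r² - 12r + 6 = 0
Divide by 6: r² - 2r + 1 = 0
Factored: (r - 1)² = 0
Repeated root: r = 1
General solution: y = (C₁ + C₂x)e^x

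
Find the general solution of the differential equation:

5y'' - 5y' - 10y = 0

Characteristic equation: 5r² - 5r - 10 = 0
Divide by 5: r² - r - 2 = 0
Roots: r = 2, -1 (distinct real)
General solution: y = C₁e^(2x) + C₂e^(-x)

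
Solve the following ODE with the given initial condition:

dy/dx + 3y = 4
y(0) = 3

General solution: y = 4/3 + Ce^(-3x)
Applying y(0) = 3: C = 3 - 4/3 = 5/3
Particular solution: y = 4/3 + (5/3)e^(-3x)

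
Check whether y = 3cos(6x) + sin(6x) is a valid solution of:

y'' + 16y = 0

Verification:
y'' = -108cos(6x) - 36sin(6x)
y'' + 16y ≠ 0 (frequency mismatch: got 36 instead of 16)

No, it is not a solution.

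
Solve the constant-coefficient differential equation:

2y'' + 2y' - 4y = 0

Characteristic equation: 2r² + 2r - 4 = 0
Divide by 2: r² + r - 2 = 0
Roots: r = 1, -2 (distinct real)
General solution: y = C₁e^x + C₂e^(-2x)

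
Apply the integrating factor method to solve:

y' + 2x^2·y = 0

Using integrating factor method:

General solution: y = Ce^(-2x^3/3)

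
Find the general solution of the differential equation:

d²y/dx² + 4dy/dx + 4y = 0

Characteristic equation: r² + 4r + 4 = 0
Factored: (r + 2)² = 0
Repeated root: r = -2
General solution: y = (C₁ + C₂x)e^(-2x)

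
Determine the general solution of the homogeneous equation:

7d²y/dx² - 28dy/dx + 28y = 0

Characteristic equation: 7r² - 28r + 28 = 0
Divide by 7: r² - 4r + 4 = 0
Factored: (r - 2)² = 0
Repeated root: r = 2
General solution: y = (C₁ + C₂x)e^(2x)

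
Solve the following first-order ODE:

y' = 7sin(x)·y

Separating variables and integrating:
ln|y| = -7cos(x) + C

General solution: y = Ce^(-7cos(x))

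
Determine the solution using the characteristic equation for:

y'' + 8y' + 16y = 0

Characteristic equation: r² + 8r + 16 = 0
Factored: (r + 4)² = 0
Repeated root: r = -4
General solution: y = (C₁ + C₂x)e^(-4x)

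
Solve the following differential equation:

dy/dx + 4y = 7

Using integrating factor method:

General solution: y = 7/4 + Ce^(-4x)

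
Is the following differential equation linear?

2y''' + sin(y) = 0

No. Nonlinear (sin(y) is nonlinear in y)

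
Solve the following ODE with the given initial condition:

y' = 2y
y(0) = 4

General solution: y = Ce^(2x)
Applying IC y(0) = 4:
Particular solution: y = 4e^(2x)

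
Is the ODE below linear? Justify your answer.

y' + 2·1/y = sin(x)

No. Nonlinear (1/y term)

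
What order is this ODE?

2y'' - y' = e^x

The order is 2 (highest derivative is of order 2).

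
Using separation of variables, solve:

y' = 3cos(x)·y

Separating variables and integrating:
ln|y| = 3sin(x) + C

General solution: y = Ce^(3sin(x))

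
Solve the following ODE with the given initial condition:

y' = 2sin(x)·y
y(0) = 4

General solution: y = Ce^(-2cos(x))
Applying IC y(0) = 4:
Particular solution: y = 4e^(2(1-cos(x)))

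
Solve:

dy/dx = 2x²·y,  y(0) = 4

General solution: y = Ce^(2x³/3)
Applying IC y(0) = 4:
Particular solution: y = 4e^(2x³/3)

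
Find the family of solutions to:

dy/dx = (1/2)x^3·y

Separating variables and integrating:
ln|y| = x^4/8 + C

General solution: y = Ce^(x^4/8)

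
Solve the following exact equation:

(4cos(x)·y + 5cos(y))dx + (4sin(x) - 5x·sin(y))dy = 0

Verify exactness: ∂M/∂y = ∂N/∂x ✓
Find F(x,y) such that ∂F/∂x = M, ∂F/∂y = N
Solution: 4sin(x)·y + 5x·cos(y) = C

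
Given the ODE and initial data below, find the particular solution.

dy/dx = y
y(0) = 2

General solution: y = Ce^x
Applying IC y(0) = 2:
Particular solution: y = 2e^x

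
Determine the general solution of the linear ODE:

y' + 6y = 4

Using integrating factor method:

General solution: y = 2/3 + Ce^(-6x)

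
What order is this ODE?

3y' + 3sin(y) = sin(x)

The order is 1 (highest derivative is of order 1).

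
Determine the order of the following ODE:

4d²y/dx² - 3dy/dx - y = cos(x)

The order is 2 (highest derivative is of order 2).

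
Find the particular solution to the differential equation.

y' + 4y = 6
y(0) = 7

General solution: y = 3/2 + Ce^(-4x)
Applying y(0) = 7: C = 7 - 3/2 = 11/2
Particular solution: y = 3/2 + (11/2)e^(-4x)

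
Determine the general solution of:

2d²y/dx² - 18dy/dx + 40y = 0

Characteristic equation: 2r² - 18r + 40 = 0
Divide by 2: r² - 9r + 20 = 0
Roots: r = 5, 4 (distinct real)
General solution: y = C₁e^(5x) + C₂e^(4x)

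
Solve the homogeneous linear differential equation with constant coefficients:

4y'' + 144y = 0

Characteristic equation: 4r² + 144 = 0
Divide by 4: r² + 36 = 0
Roots: r = ±6i (complex conjugates)
General solution: y = C₁cos(6x) + C₂sin(6x)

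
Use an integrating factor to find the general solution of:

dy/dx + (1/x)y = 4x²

Using integrating factor method:

General solution: y = x^3 + C/x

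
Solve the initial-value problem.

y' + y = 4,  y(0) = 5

General solution: y = 4 + Ce^(-x)
Applying y(0) = 5: C = 5 - 4 = 1
Particular solution: y = 4 + e^(-x)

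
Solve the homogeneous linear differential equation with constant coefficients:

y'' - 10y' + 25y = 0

Characteristic equation: r² - 10r + 25 = 0
Factored: (r - 5)² = 0
Repeated root: r = 5
General solution: y = (C₁ + C₂x)e^(5x)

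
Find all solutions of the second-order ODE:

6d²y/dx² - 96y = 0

Characteristic equation: 6r² - 96 = 0
Divide by 6: r² - 16 = 0
Roots: r = 4, -4 (distinct real)
General solution: y = C₁e^(4x) + C₂e^(-4x)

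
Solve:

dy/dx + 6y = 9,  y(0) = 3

General solution: y = 3/2 + Ce^(-6x)
Applying y(0) = 3: C = 3 - 3/2 = 3/2
Particular solution: y = 3/2 + (3/2)e^(-6x)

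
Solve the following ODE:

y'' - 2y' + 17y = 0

Characteristic equation: r² - 2r + 17 = 0
Roots: r = 1 ± 4i (complex conjugates)
General solution: y = e^x(C₁cos(4x) + C₂sin(4x))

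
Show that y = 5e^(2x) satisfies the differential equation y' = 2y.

Verification:
y = 5e^(2x)
y' = 10e^(2x)
2y = 10e^(2x)
y' = 2y ✓

Yes, it is a solution.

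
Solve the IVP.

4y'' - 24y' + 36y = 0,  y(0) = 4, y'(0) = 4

General solution: y = (C₁ + C₂x)e^(3x)
Repeated root r = 3
Applying ICs: C₁ = 4, C₂ = -8
Particular solution: y = (4 - 8x)e^(3x)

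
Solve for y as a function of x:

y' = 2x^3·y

Separating variables and integrating:
ln|y| = x^4/2 + C

General solution: y = Ce^(x^4/2)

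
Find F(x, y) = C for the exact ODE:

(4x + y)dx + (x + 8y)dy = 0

Verify exactness: ∂M/∂y = ∂N/∂x ✓
Find F(x,y) such that ∂F/∂x = M, ∂F/∂y = N
Solution: 2x² + xy + 4y² = C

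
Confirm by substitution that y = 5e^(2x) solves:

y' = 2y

Verification:
y = 5e^(2x)
y' = 10e^(2x)
2y = 10e^(2x)
y' = 2y ✓

Yes, it is a solution.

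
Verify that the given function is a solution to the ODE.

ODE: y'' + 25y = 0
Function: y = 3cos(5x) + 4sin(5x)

Verification:
y'' = -75cos(5x) - 100sin(5x)
y'' + 25y = 0 ✓

Yes, it is a solution.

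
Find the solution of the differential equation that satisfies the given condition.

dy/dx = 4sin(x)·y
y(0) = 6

General solution: y = Ce^(-4cos(x))
Applying IC y(0) = 6:
Particular solution: y = 6e^(4(1-cos(x)))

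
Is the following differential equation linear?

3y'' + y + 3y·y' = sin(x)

No. Nonlinear (product y·y')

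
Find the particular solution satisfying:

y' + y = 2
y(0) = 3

General solution: y = 2 + Ce^(-x)
Applying y(0) = 3: C = 3 - 2 = 1
Particular solution: y = 2 + e^(-x)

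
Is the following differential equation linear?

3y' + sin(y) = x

No. Nonlinear (sin(y) is nonlinear in y)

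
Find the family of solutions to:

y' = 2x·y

Separating variables and integrating:
ln|y| = x^2 + C

General solution: y = Ce^(x^2)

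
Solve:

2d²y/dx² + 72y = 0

Characteristic equation: 2r² + 72 = 0
Divide by 2: r² + 36 = 0
Roots: r = ±6i (complex conjugates)
General solution: y = C₁cos(6x) + C₂sin(6x)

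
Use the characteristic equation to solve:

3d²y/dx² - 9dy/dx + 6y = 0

Characteristic equation: 3r² - 9r + 6 = 0
Divide by 3: r² - 3r + 2 = 0
Roots: r = 2, 1 (distinct real)
General solution: y = C₁e^(2x) + C₂e^x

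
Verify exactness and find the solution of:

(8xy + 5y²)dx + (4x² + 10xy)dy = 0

Verify exactness: ∂M/∂y = ∂N/∂x ✓
Find F(x,y) such that ∂F/∂x = M, ∂F/∂y = N
Solution: 4x²y + 5xy² = C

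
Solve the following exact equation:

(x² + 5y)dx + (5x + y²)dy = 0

Verify exactness: ∂M/∂y = ∂N/∂x ✓
Find F(x,y) such that ∂F/∂x = M, ∂F/∂y = N
Solution: x³/3 + 5xy + y³/3 = C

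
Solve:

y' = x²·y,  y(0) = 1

General solution: y = Ce^(x³/3)
Applying IC y(0) = 1:
Particular solution: y = e^(x³/3)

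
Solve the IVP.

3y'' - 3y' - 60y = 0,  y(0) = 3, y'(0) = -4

General solution: y = C₁e^(5x) + C₂e^(-4x)
Applying ICs: C₁ = 8/9, C₂ = 19/9
Particular solution: y = (8/9)e^(5x) + (19/9)e^(-4x)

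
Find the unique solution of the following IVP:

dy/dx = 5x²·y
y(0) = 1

General solution: y = Ce^(5x³/3)
Applying IC y(0) = 1:
Particular solution: y = e^(5x³/3)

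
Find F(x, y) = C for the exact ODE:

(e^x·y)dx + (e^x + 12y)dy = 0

Verify exactness: ∂M/∂y = ∂N/∂x ✓
Find F(x,y) such that ∂F/∂x = M, ∂F/∂y = N
Solution: e^x·y + 6y² = C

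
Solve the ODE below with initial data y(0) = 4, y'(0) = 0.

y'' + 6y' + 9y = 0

General solution: y = (C₁ + C₂x)e^(-3x)
Repeated root r = -3
Applying ICs: C₁ = 4, C₂ = 12
Particular solution: y = (4 + 12x)e^(-3x)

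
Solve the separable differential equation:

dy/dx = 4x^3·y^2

Separating variables and integrating:
-1/y = x^4 + C

General solution: y^-1 = -x^4 + C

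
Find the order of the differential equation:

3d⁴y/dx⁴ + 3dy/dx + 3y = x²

The order is 4 (highest derivative is of order 4).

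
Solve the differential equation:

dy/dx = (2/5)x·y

Separating variables and integrating:
ln|y| = x^2/5 + C

General solution: y = Ce^(x^2/5)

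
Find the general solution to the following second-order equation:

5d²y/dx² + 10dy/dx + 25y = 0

Characteristic equation: 5r² + 10r + 25 = 0
Divide by 5: r² + 2r + 5 = 0
Roots: r = -1 ± 2i (complex conjugates)
General solution: y = e^(-x)(C₁cos(2x) + C₂sin(2x))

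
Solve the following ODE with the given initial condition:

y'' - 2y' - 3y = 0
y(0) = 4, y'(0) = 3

General solution: y = C₁e^(3x) + C₂e^(-x)
Applying ICs: C₁ = 7/4, C₂ = 9/4
Particular solution: y = (7/4)e^(3x) + (9/4)e^(-x)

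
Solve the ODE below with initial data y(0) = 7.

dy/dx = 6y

General solution: y = Ce^(6x)
Applying IC y(0) = 7:
Particular solution: y = 7e^(6x)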